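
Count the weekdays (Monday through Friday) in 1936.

January 1, 1936 is a Wednesday.
From January 1, 1936 to December 31, 1936 is 366 days inclusive.
366 = 7 × 52 + 2, so there are 52 full weeks plus 2 extra days.
Each full week contributes 5 weekdays (Mon–Fri): 52 × 5 = 260.
The 2 extra days are Wed, Thu — 2 of them qualify.
Total: 260 + 2 = 262.

262 weekdays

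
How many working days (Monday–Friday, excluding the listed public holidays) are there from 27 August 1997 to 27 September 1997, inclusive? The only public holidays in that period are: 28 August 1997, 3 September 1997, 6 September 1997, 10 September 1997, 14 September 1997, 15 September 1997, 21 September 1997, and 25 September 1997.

18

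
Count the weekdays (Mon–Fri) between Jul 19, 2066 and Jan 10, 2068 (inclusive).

Jul 19, 2066 is a Monday.
The range spans 541 days (inclusive of both endpoints).
541 = 7 × 77 + 2, so there are 77 full weeks plus 2 extra days.
Each full week contributes 5 weekdays (Mon–Fri): 77 × 5 = 385.
The 2 extra days are Mon, Tue — 2 of them qualify.
Total: 385 + 2 = 387.

387 weekdays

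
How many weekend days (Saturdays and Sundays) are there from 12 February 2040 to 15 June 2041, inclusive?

140

12 February 2040 is a Sunday.
The range spans 490 days (inclusive of both endpoints).
490 = 7 × 70, so the span is exactly 70 full weeks.
Each full week contributes 2 weekend days (Sat, Sun): 70 × 2 = 140.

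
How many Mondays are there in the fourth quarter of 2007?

October 1, 2007 is a Monday.
From October 1, 2007 to December 31, 2007 is 92 days inclusive.
92 = 7 × 13 + 1, so there are 13 full weeks plus 1 extra day.
Each full week contributes one Monday: 13 so far.
The 1 extra day is Monday — 1 of them qualifies.
Total: 13 + 1 = 14.

14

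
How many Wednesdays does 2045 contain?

52

Jan 1, 2045 is a Sunday.
That's 365 days from start to end, counting both.
365 = 7 × 52 + 1, so there are 52 full weeks plus 1 extra day.
Each full week contributes one Wednesday: 52 so far.
The 1 extra day is Sunday — none qualify.
Total: 52 + 0 = 52.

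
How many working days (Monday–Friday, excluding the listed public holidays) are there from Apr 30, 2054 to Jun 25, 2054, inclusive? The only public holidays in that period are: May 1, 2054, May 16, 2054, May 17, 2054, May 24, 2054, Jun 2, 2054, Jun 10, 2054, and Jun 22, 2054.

37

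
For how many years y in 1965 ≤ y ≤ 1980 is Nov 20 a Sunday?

Day of week of November 20 in each year:
1965: Sat, 1966: Sun ✓, 1967: Mon, 1968: Wed, 1969: Thu, 1970: Fri, 1971: Sat, 1972: Mon, 1973: Tue, 1974: Wed, 1975: Thu, 1976: Sat, 1977: Sun ✓, 1978: Mon, 1979: Tue, 1980: Thu
Sundays: 1966, 1977.

2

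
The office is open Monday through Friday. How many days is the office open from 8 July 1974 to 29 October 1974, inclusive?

82 weekdays

8 July 1974 is a Monday.
The range spans 114 days (inclusive of both endpoints).
114 = 7 × 16 + 2, so there are 16 full weeks plus 2 extra days.
Each full week contributes 5 weekdays (Mon–Fri): 16 × 5 = 80.
The 2 extra days are Mon, Tue — 2 of them qualify.
Total: 80 + 2 = 82.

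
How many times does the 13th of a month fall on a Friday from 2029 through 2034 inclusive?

Friday-the-13ths by year:
2029: Apr, Jul
2030: Sep, Dec
2031: Jun
2032: Feb, Aug
2033: May
2034: Jan, Oct

10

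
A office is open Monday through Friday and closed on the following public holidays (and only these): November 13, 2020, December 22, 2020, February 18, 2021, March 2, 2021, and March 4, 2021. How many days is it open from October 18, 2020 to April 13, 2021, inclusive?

October 18, 2020 is a Sunday.
From October 18, 2020 to April 13, 2021 is 178 days inclusive.
178 = 7 × 25 + 3, so there are 25 full weeks plus 3 extra days.
Each full week contributes 5 weekdays (Mon–Fri): 25 × 5 = 125.
The 3 extra days are Sun, Mon, Tue — 2 of them qualify.
Total: 125 + 2 = 127.
Holidays: November 13, 2020 (Fri); December 22, 2020 (Tue); February 18, 2021 (Thu); March 2, 2021 (Tue); March 4, 2021 (Thu).
All 5 holidays fall on weekdays, so subtract 5.
Business days: 127 − 5 = 122.

122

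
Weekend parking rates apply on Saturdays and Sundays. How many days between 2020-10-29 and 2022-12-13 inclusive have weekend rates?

2020-10-29 is a Thursday.
The range spans 776 days (inclusive of both endpoints).
776 = 7 × 110 + 6, so there are 110 full weeks plus 6 extra days.
Each full week contributes 2 weekend days (Sat, Sun): 110 × 2 = 220.
The 6 extra days are Thursday, Friday, Saturday, Sunday, Monday, Tuesday — 2 of them qualify.
Total: 220 + 2 = 222.

222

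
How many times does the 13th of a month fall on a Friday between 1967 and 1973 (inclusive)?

Friday-the-13ths by year:
1967: Jan, Oct
1968: Sep, Dec
1969: Jun
1970: Feb, Mar, Nov
1971: Aug
1972: Oct
1973: Apr, Jul

12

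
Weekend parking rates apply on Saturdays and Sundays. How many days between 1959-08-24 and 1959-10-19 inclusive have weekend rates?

16

1959-08-24 is a Monday.
The range spans 57 days (inclusive of both endpoints).
57 = 7 × 8 + 1, so there are 8 full weeks plus 1 extra day.
Each full week contributes 2 weekend days (Sat, Sun): 8 × 2 = 16.
The 1 extra day is Mon — none qualify.
Total: 16 + 0 = 16.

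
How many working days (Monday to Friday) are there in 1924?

262

1 January 1924 is a Tuesday.
From 1 January 1924 to 31 December 1924 is 366 days inclusive.
366 = 7 × 52 + 2, so there are 52 full weeks plus 2 extra days.
Each full week contributes 5 weekdays (Mon–Fri): 52 × 5 = 260.
The 2 extra days are Tue, Wed — 2 of them qualify.
Total: 260 + 2 = 262.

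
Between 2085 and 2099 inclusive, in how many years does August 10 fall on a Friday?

Day of week of August 10 in each year:
2085: Fri ✓, 2086: Sat, 2087: Sun, 2088: Tue, 2089: Wed, 2090: Thu, 2091: Fri ✓, 2092: Sun, 2093: Mon, 2094: Tue, 2095: Wed, 2096: Fri ✓, 2097: Sat, 2098: Sun, 2099: Mon
Fridays: 2085, 2091, 2096.

3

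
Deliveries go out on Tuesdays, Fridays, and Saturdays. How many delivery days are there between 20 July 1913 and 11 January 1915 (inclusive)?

231

20 July 1913 is a Sunday.
That's 541 days from start to end, counting both.
541 = 7 × 77 + 2, so there are 77 full weeks plus 2 extra days.
Each full week contributes 3 days from the set (Tue, Fri, Sat): 77 × 3 = 231.
The 2 extra days are Sun, Mon — none qualify.
Total: 231 + 0 = 231.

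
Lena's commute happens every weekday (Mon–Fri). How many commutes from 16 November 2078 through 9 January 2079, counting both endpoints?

39

16 November 2078 is a Wednesday.
The range spans 55 days (inclusive of both endpoints).
55 = 7 × 7 + 6, so there are 7 full weeks plus 6 extra days.
Each full week contributes 5 weekdays (Mon–Fri): 7 × 5 = 35.
The 6 extra days are Wednesday, Thursday, Friday, Saturday, Sunday, Monday — 4 of them qualify.
Total: 35 + 4 = 39.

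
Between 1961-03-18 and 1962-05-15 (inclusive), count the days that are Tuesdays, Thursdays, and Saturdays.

182

1961-03-18 is a Saturday.
From 1961-03-18 to 1962-05-15 is 424 days inclusive.
424 = 7 × 60 + 4, so there are 60 full weeks plus 4 extra days.
Each full week contributes 3 days from the set (Tue, Thu, Sat): 60 × 3 = 180.
The 4 extra days are Saturday, Sunday, Monday, Tuesday — 2 of them qualify.
Total: 180 + 2 = 182.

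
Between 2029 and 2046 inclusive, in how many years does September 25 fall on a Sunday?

3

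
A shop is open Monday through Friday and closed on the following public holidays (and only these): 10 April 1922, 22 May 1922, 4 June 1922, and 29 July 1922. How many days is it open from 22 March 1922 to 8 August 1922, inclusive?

22 March 1922 is a Wednesday.
The range spans 140 days (inclusive of both endpoints).
140 = 7 × 20, so the span is exactly 20 full weeks.
Each full week contributes 5 weekdays (Mon–Fri): 20 × 5 = 100.
Total: 100.
Holidays: 10 April 1922 (Mon); 22 May 1922 (Mon); 4 June 1922 (Sun); 29 July 1922 (Sat).
2 of the 4 holidays fall on weekdays; the rest are weekends and were already excluded.
Business days: 100 − 2 = 98.

98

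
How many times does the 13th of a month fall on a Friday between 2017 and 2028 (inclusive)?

Friday-the-13ths by year:
2017: Jan, Oct
2018: Apr, Jul
2019: Sep, Dec
2020: Mar, Nov
2021: Aug
2022: May
2023: Jan, Oct
2024: Sep, Dec
2025: Jun
2026: Feb, Mar, Nov
2027: Aug
2028: Oct

20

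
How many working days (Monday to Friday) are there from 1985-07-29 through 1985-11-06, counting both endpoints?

73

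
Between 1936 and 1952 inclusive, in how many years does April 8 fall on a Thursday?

Day of week of April 8 in each year:
1936: Wed, 1937: Thu ✓, 1938: Fri, 1939: Sat, 1940: Mon, 1941: Tue, 1942: Wed, 1943: Thu ✓, 1944: Sat, 1945: Sun, 1946: Mon, 1947: Tue, 1948: Thu ✓, 1949: Fri, 1950: Sat, 1951: Sun, 1952: Tue
Thursdays: 1937, 1943, 1948.

3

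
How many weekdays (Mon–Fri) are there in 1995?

January 1, 1995 is a Sunday.
That's 365 days from start to end, counting both.
365 = 7 × 52 + 1, so there are 52 full weeks plus 1 extra day.
Each full week contributes 5 weekdays (Mon–Fri): 52 × 5 = 260.
The 1 extra day is Sun — none qualify.
Total: 260 + 0 = 260.

260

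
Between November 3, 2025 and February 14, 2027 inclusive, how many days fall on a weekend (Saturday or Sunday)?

November 3, 2025 is a Monday.
That's 469 days from start to end, counting both.
469 = 7 × 67, so the span is exactly 67 full weeks.
Each full week contributes 2 weekend days (Sat, Sun): 67 × 2 = 134.
Total: 134.

134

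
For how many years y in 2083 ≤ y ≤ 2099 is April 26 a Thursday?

3

Day of week of April 26 in each year:
2083: Mon, 2084: Wed, 2085: Thu ✓, 2086: Fri, 2087: Sat, 2088: Mon, 2089: Tue, 2090: Wed, 2091: Thu ✓, 2092: Sat, 2093: Sun, 2094: Mon, 2095: Tue, 2096: Thu ✓, 2097: Fri, 2098: Sat, 2099: Sun
Thursdays: 2085, 2091, 2096.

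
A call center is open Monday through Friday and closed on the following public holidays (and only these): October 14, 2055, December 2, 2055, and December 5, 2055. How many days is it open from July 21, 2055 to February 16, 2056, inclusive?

July 21, 2055 is a Wednesday.
That's 211 days from start to end, counting both.
211 = 7 × 30 + 1, so there are 30 full weeks plus 1 extra day.
Each full week contributes 5 weekdays (Mon–Fri): 30 × 5 = 150.
The 1 extra day is Wednesday — 1 of them qualifies.
Total: 150 + 1 = 151.
Holidays: October 14, 2055 (Thu); December 2, 2055 (Thu); December 5, 2055 (Sun).
2 of the 3 holidays fall on weekdays; the rest are weekends and were already excluded.
Business days: 151 − 2 = 149.

149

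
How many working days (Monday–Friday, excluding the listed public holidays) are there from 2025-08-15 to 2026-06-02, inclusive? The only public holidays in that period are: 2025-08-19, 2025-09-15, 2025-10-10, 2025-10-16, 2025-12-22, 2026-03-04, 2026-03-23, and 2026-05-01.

200

2025-08-15 is a Friday.
From 2025-08-15 to 2026-06-02 is 292 days inclusive.
292 = 7 × 41 + 5, so there are 41 full weeks plus 5 extra days.
Each full week contributes 5 weekdays (Mon–Fri): 41 × 5 = 205.
The 5 extra days are Fri, Sat, Sun, Mon, Tue — 3 of them qualify.
Total: 205 + 3 = 208.
Holidays: 2025-08-19 (Tue); 2025-09-15 (Mon); 2025-10-10 (Fri); 2025-10-16 (Thu); 2025-12-22 (Mon); 2026-03-04 (Wed); 2026-03-23 (Mon); 2026-05-01 (Fri).
All 8 holidays fall on weekdays, so subtract 8.
Business days: 208 − 8 = 200.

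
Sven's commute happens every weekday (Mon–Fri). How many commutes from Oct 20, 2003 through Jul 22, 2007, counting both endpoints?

Oct 20, 2003 is a Monday.
That's 1372 days from start to end, counting both.
1372 = 7 × 196, so the span is exactly 196 full weeks.
Each full week contributes 5 weekdays (Mon–Fri): 196 × 5 = 980.

980 weekdays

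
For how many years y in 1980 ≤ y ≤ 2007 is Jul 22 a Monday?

Day of week of July 22 in each year:
1980: Tue, 1981: Wed, 1982: Thu, 1983: Fri, 1984: Sun, 1985: Mon ✓, 1986: Tue, 1987: Wed, 1988: Fri, 1989: Sat, 1990: Sun, 1991: Mon ✓, 1992: Wed, 1993: Thu, 1994: Fri, 1995: Sat, 1996: Mon ✓, 1997: Tue, 1998: Wed, 1999: Thu, 2000: Sat, 2001: Sun, 2002: Mon ✓, 2003: Tue, 2004: Thu, 2005: Fri, 2006: Sat, 2007: Sun
Mondays: 1985, 1991, 1996, 2002.

4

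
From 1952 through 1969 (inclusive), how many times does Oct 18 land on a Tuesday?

3

Day of week of October 18 in each year:
1952: Sat, 1953: Sun, 1954: Mon, 1955: Tue ✓, 1956: Thu, 1957: Fri, 1958: Sat, 1959: Sun, 1960: Tue ✓, 1961: Wed, 1962: Thu, 1963: Fri, 1964: Sun, 1965: Mon, 1966: Tue ✓, 1967: Wed, 1968: Fri, 1969: Sat
Tuesdays: 1955, 1960, 1966.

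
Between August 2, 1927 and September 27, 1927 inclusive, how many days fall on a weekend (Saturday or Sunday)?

August 2, 1927 is a Tuesday.
From August 2, 1927 to September 27, 1927 is 57 days inclusive.
57 = 7 × 8 + 1, so there are 8 full weeks plus 1 extra day.
Each full week contributes 2 weekend days (Sat, Sun): 8 × 2 = 16.
The 1 extra day is Tuesday — none qualify.
Total: 16 + 0 = 16.

16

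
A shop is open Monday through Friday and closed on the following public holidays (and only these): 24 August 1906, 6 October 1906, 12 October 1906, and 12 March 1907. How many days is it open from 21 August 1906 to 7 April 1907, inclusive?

161

21 August 1906 is a Tuesday.
From 21 August 1906 to 7 April 1907 is 230 days inclusive.
230 = 7 × 32 + 6, so there are 32 full weeks plus 6 extra days.
Each full week contributes 5 weekdays (Mon–Fri): 32 × 5 = 160.
The 6 extra days are Tuesday, Wednesday, Thursday, Friday, Saturday, Sunday — 4 of them qualify.
Total: 160 + 4 = 164.
Holidays: 24 August 1906 (Fri); 6 October 1906 (Sat); 12 October 1906 (Fri); 12 March 1907 (Tue).
3 of the 4 holidays fall on weekdays; the rest are weekends and were already excluded.
Business days: 164 − 3 = 161.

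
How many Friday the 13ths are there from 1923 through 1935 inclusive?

Friday-the-13ths by year:
1923: Apr, Jul
1924: Jun
1925: Feb, Mar, Nov
1926: Aug
1927: May
1928: Jan, Apr, Jul
1929: Sep, Dec
1930: Jun
1931: Feb, Mar, Nov
1932: May
1933: Jan, Oct
1934: Apr, Jul
1935: Sep, Dec

24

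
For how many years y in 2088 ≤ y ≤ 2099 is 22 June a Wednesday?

2

Day of week of June 22 in each year:
2088: Tue, 2089: Wed ✓, 2090: Thu, 2091: Fri, 2092: Sun, 2093: Mon, 2094: Tue, 2095: Wed ✓, 2096: Fri, 2097: Sat, 2098: Sun, 2099: Mon
Wednesdays: 2089, 2095.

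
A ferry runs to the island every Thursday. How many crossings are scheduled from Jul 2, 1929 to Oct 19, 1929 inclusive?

Jul 2, 1929 is a Tuesday.
That's 110 days from start to end, counting both.
110 = 7 × 15 + 5, so there are 15 full weeks plus 5 extra days.
Each full week contributes one Thursday: 15 so far.
The 5 extra days are Tuesday, Wednesday, Thursday, Friday, Saturday — 1 of them qualifies.
Total: 15 + 1 = 16.

16 Thursdays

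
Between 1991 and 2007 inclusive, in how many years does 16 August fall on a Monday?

3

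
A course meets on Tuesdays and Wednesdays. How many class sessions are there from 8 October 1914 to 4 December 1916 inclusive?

224

8 October 1914 is a Thursday.
The range spans 789 days (inclusive of both endpoints).
789 = 7 × 112 + 5, so there are 112 full weeks plus 5 extra days.
Each full week contributes 2 days from the set (Tue, Wed): 112 × 2 = 224.
The 5 extra days are Thursday, Friday, Saturday, Sunday, Monday — none qualify.
Total: 224 + 0 = 224.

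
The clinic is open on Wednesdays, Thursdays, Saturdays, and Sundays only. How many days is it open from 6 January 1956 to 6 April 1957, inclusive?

261

6 January 1956 is a Friday.
From 6 January 1956 to 6 April 1957 is 457 days inclusive.
457 = 7 × 65 + 2, so there are 65 full weeks plus 2 extra days.
Each full week contributes 4 days from the set (Wed, Thu, Sat, Sun): 65 × 4 = 260.
The 2 extra days are Fri, Sat — 1 of them qualifies.
Total: 260 + 1 = 261.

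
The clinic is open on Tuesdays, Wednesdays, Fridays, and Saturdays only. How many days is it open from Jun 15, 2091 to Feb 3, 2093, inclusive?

Jun 15, 2091 is a Friday.
The range spans 600 days (inclusive of both endpoints).
600 = 7 × 85 + 5, so there are 85 full weeks plus 5 extra days.
Each full week contributes 4 days from the set (Tue, Wed, Fri, Sat): 85 × 4 = 340.
The 5 extra days are Fri, Sat, Sun, Mon, Tue — 3 of them qualify.
Total: 340 + 3 = 343.

343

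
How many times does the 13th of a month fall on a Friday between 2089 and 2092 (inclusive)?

Friday-the-13ths by year:
2089: May
2090: Jan, Oct
2091: Apr, Jul
2092: Jun

6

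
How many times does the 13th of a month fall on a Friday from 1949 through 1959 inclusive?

20

Friday-the-13ths by year:
1949: May
1950: Jan, Oct
1951: Apr, Jul
1952: Jun
1953: Feb, Mar, Nov
1954: Aug
1955: May
1956: Jan, Apr, Jul
1957: Sep, Dec
1958: Jun
1959: Feb, Mar, Nov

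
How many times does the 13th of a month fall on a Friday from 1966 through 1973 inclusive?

Friday-the-13ths by year:
1966: May
1967: Jan, Oct
1968: Sep, Dec
1969: Jun
1970: Feb, Mar, Nov
1971: Aug
1972: Oct
1973: Apr, Jul

13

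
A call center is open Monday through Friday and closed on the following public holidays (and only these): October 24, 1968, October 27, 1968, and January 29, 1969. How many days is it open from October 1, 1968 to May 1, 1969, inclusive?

151

October 1, 1968 is a Tuesday.
That's 213 days from start to end, counting both.
213 = 7 × 30 + 3, so there are 30 full weeks plus 3 extra days.
Each full week contributes 5 weekdays (Mon–Fri): 30 × 5 = 150.
The 3 extra days are Tue, Wed, Thu — 3 of them qualify.
Total: 150 + 3 = 153.
Holidays: October 24, 1968 (Thu); October 27, 1968 (Sun); January 29, 1969 (Wed).
2 of the 3 holidays fall on weekdays; the rest are weekends and were already excluded.
Business days: 153 − 2 = 151.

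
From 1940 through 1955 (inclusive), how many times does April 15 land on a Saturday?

2

Day of week of April 15 in each year:
1940: Mon, 1941: Tue, 1942: Wed, 1943: Thu, 1944: Sat ✓, 1945: Sun, 1946: Mon, 1947: Tue, 1948: Thu, 1949: Fri, 1950: Sat ✓, 1951: Sun, 1952: Tue, 1953: Wed, 1954: Thu, 1955: Fri
Saturdays: 1944, 1950.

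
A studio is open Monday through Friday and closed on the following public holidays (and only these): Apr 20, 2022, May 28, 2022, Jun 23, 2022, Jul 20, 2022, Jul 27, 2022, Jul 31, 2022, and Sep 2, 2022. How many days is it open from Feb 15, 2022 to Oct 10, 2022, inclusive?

165 business days

Feb 15, 2022 is a Tuesday.
That's 238 days from start to end, counting both.
238 = 7 × 34, so the span is exactly 34 full weeks.
Each full week contributes 5 weekdays (Mon–Fri): 34 × 5 = 170.
Holidays: Apr 20, 2022 (Wed); May 28, 2022 (Sat); Jun 23, 2022 (Thu); Jul 20, 2022 (Wed); Jul 27, 2022 (Wed); Jul 31, 2022 (Sun); Sep 2, 2022 (Fri).
5 of the 7 holidays fall on weekdays; the rest are weekends and were already excluded.
Business days: 170 − 5 = 165.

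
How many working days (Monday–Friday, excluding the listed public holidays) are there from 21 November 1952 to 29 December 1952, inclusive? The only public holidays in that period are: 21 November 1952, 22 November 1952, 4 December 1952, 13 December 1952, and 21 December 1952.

21 November 1952 is a Friday.
From 21 November 1952 to 29 December 1952 is 39 days inclusive.
39 = 7 × 5 + 4, so there are 5 full weeks plus 4 extra days.
Each full week contributes 5 weekdays (Mon–Fri): 5 × 5 = 25.
The 4 extra days are Fri, Sat, Sun, Mon — 2 of them qualify.
Total: 25 + 2 = 27.
Holidays: 21 November 1952 (Fri); 22 November 1952 (Sat); 4 December 1952 (Thu); 13 December 1952 (Sat); 21 December 1952 (Sun).
2 of the 5 holidays fall on weekdays; the rest are weekends and were already excluded.
Business days: 27 − 2 = 25.

25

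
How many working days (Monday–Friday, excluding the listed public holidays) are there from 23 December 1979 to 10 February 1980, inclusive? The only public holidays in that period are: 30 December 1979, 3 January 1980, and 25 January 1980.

33

23 December 1979 is a Sunday.
The range spans 50 days (inclusive of both endpoints).
50 = 7 × 7 + 1, so there are 7 full weeks plus 1 extra day.
Each full week contributes 5 weekdays (Mon–Fri): 7 × 5 = 35.
The 1 extra day is Sunday — none qualify.
Total: 35 + 0 = 35.
Holidays: 30 December 1979 (Sun); 3 January 1980 (Thu); 25 January 1980 (Fri).
2 of the 3 holidays fall on weekdays; the rest are weekends and were already excluded.
Business days: 35 − 2 = 33.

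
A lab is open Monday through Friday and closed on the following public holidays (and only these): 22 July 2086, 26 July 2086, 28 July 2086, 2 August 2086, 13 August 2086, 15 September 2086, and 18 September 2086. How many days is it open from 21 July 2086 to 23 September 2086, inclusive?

21 July 2086 is a Sunday.
From 21 July 2086 to 23 September 2086 is 65 days inclusive.
65 = 7 × 9 + 2, so there are 9 full weeks plus 2 extra days.
Each full week contributes 5 weekdays (Mon–Fri): 9 × 5 = 45.
The 2 extra days are Sun, Mon — 1 of them qualifies.
Total: 45 + 1 = 46.
Holidays: 22 July 2086 (Mon); 26 July 2086 (Fri); 28 July 2086 (Sun); 2 August 2086 (Fri); 13 August 2086 (Tue); 15 September 2086 (Sun); 18 September 2086 (Wed).
5 of the 7 holidays fall on weekdays; the rest are weekends and were already excluded.
Business days: 46 − 5 = 41.

41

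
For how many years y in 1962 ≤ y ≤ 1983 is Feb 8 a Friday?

3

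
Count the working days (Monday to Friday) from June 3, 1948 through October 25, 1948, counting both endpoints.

June 3, 1948 is a Thursday.
That's 145 days from start to end, counting both.
145 = 7 × 20 + 5, so there are 20 full weeks plus 5 extra days.
Each full week contributes 5 weekdays (Mon–Fri): 20 × 5 = 100.
The 5 extra days are Thu, Fri, Sat, Sun, Mon — 3 of them qualify.
Total: 100 + 3 = 103.

103 weekdays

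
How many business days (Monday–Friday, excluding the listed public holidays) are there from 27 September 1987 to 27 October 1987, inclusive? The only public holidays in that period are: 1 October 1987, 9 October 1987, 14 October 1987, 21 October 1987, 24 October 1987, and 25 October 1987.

18

27 September 1987 is a Sunday.
The range spans 31 days (inclusive of both endpoints).
31 = 7 × 4 + 3, so there are 4 full weeks plus 3 extra days.
Each full week contributes 5 weekdays (Mon–Fri): 4 × 5 = 20.
The 3 extra days are Sun, Mon, Tue — 2 of them qualify.
Total: 20 + 2 = 22.
Holidays: 1 October 1987 (Thu); 9 October 1987 (Fri); 14 October 1987 (Wed); 21 October 1987 (Wed); 24 October 1987 (Sat); 25 October 1987 (Sun).
4 of the 6 holidays fall on weekdays; the rest are weekends and were already excluded.
Business days: 22 − 4 = 18.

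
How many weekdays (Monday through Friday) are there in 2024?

January 1, 2024 is a Monday.
From January 1, 2024 to December 31, 2024 is 366 days inclusive.
366 = 7 × 52 + 2, so there are 52 full weeks plus 2 extra days.
Each full week contributes 5 weekdays (Mon–Fri): 52 × 5 = 260.
The 2 extra days are Monday, Tuesday — 2 of them qualify.
Total: 260 + 2 = 262.

262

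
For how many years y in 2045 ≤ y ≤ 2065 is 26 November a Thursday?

3

Day of week of November 26 in each year:
2045: Sun, 2046: Mon, 2047: Tue, 2048: Thu ✓, 2049: Fri, 2050: Sat, 2051: Sun, 2052: Tue, 2053: Wed, 2054: Thu ✓, 2055: Fri, 2056: Sun, 2057: Mon, 2058: Tue, 2059: Wed, 2060: Fri, 2061: Sat, 2062: Sun, 2063: Mon, 2064: Wed, 2065: Thu ✓
Thursdays: 2048, 2054, 2065.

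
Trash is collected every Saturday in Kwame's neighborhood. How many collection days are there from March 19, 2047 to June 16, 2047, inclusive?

13 Saturdays

March 19, 2047 is a Tuesday.
That's 90 days from start to end, counting both.
90 = 7 × 12 + 6, so there are 12 full weeks plus 6 extra days.
Each full week contributes one Saturday: 12 so far.
The 6 extra days are Tuesday, Wednesday, Thursday, Friday, Saturday, Sunday — 1 of them qualifies.
Total: 12 + 1 = 13.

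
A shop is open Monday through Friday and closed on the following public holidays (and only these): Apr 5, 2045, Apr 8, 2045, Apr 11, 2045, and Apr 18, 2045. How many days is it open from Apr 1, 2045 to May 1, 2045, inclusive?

18

Apr 1, 2045 is a Saturday.
From Apr 1, 2045 to May 1, 2045 is 31 days inclusive.
31 = 7 × 4 + 3, so there are 4 full weeks plus 3 extra days.
Each full week contributes 5 weekdays (Mon–Fri): 4 × 5 = 20.
The 3 extra days are Saturday, Sunday, Monday — 1 of them qualifies.
Total: 20 + 1 = 21.
Holidays: Apr 5, 2045 (Wed); Apr 8, 2045 (Sat); Apr 11, 2045 (Tue); Apr 18, 2045 (Tue).
3 of the 4 holidays fall on weekdays; the rest are weekends and were already excluded.
Business days: 21 − 3 = 18.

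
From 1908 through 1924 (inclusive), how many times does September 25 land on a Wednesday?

Day of week of September 25 in each year:
1908: Fri, 1909: Sat, 1910: Sun, 1911: Mon, 1912: Wed ✓, 1913: Thu, 1914: Fri, 1915: Sat, 1916: Mon, 1917: Tue, 1918: Wed ✓, 1919: Thu, 1920: Sat, 1921: Sun, 1922: Mon, 1923: Tue, 1924: Thu
Wednesdays: 1912, 1918.

2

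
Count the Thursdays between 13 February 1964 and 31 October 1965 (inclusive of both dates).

90

13 February 1964 is a Thursday.
The range spans 627 days (inclusive of both endpoints).
627 = 7 × 89 + 4, so there are 89 full weeks plus 4 extra days.
Each full week contributes one Thursday: 89 so far.
The 4 extra days are Thursday, Friday, Saturday, Sunday — 1 of them qualifies.
Total: 89 + 1 = 90.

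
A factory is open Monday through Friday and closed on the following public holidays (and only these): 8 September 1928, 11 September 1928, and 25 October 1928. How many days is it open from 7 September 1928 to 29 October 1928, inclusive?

35

7 September 1928 is a Friday.
That's 53 days from start to end, counting both.
53 = 7 × 7 + 4, so there are 7 full weeks plus 4 extra days.
Each full week contributes 5 weekdays (Mon–Fri): 7 × 5 = 35.
The 4 extra days are Friday, Saturday, Sunday, Monday — 2 of them qualify.
Total: 35 + 2 = 37.
Holidays: 8 September 1928 (Sat); 11 September 1928 (Tue); 25 October 1928 (Thu).
2 of the 3 holidays fall on weekdays; the rest are weekends and were already excluded.
Business days: 37 − 2 = 35.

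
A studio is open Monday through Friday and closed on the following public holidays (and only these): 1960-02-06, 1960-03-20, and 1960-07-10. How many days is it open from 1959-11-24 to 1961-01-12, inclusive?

1959-11-24 is a Tuesday.
That's 416 days from start to end, counting both.
416 = 7 × 59 + 3, so there are 59 full weeks plus 3 extra days.
Each full week contributes 5 weekdays (Mon–Fri): 59 × 5 = 295.
The 3 extra days are Tue, Wed, Thu — 3 of them qualify.
Total: 295 + 3 = 298.
Holidays: 1960-02-06 (Sat); 1960-03-20 (Sun); 1960-07-10 (Sun).
None of the 3 holidays fall on a weekday, so nothing to subtract.
Business days: 298 − 0 = 298.

298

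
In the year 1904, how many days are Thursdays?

52

1904-01-01 is a Friday.
From 1904-01-01 to 1904-12-31 is 366 days inclusive.
366 = 7 × 52 + 2, so there are 52 full weeks plus 2 extra days.
Each full week contributes one Thursday: 52 so far.
The 2 extra days are Fri, Sat — none qualify.
Total: 52 + 0 = 52.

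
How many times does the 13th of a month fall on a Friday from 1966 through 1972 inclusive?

11

Friday-the-13ths by year:
1966: May
1967: Jan, Oct
1968: Sep, Dec
1969: Jun
1970: Feb, Mar, Nov
1971: Aug
1972: Oct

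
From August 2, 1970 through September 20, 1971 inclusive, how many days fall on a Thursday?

August 2, 1970 is a Sunday.
From August 2, 1970 to September 20, 1971 is 415 days inclusive.
415 = 7 × 59 + 2, so there are 59 full weeks plus 2 extra days.
Each full week contributes one Thursday: 59 so far.
The 2 extra days are Sunday, Monday — none qualify.
Total: 59 + 0 = 59.

59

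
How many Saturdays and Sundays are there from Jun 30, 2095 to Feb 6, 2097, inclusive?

Jun 30, 2095 is a Thursday.
From Jun 30, 2095 to Feb 6, 2097 is 588 days inclusive.
588 = 7 × 84, so the span is exactly 84 full weeks.
Each full week contributes 2 weekend days (Sat, Sun): 84 × 2 = 168.

168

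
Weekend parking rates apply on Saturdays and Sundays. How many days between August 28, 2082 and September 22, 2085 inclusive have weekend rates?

August 28, 2082 is a Friday.
The range spans 1122 days (inclusive of both endpoints).
1122 = 7 × 160 + 2, so there are 160 full weeks plus 2 extra days.
Each full week contributes 2 weekend days (Sat, Sun): 160 × 2 = 320.
The 2 extra days are Fri, Sat — 1 of them qualifies.
Total: 320 + 1 = 321.

321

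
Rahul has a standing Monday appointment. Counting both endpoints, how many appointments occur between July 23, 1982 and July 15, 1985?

156

July 23, 1982 is a Friday.
From July 23, 1982 to July 15, 1985 is 1089 days inclusive.
1089 = 7 × 155 + 4, so there are 155 full weeks plus 4 extra days.
Each full week contributes one Monday: 155 so far.
The 4 extra days are Friday, Saturday, Sunday, Monday — 1 of them qualifies.
Total: 155 + 1 = 156.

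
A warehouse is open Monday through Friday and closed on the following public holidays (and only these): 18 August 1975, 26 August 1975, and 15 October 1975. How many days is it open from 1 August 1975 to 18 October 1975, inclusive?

1 August 1975 is a Friday.
That's 79 days from start to end, counting both.
79 = 7 × 11 + 2, so there are 11 full weeks plus 2 extra days.
Each full week contributes 5 weekdays (Mon–Fri): 11 × 5 = 55.
The 2 extra days are Friday, Saturday — 1 of them qualifies.
Total: 55 + 1 = 56.
Holidays: 18 August 1975 (Mon); 26 August 1975 (Tue); 15 October 1975 (Wed).
All 3 holidays fall on weekdays, so subtract 3.
Business days: 56 − 3 = 53.

53 working days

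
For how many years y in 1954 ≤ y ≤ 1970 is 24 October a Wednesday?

2

Day of week of October 24 in each year:
1954: Sun, 1955: Mon, 1956: Wed ✓, 1957: Thu, 1958: Fri, 1959: Sat, 1960: Mon, 1961: Tue, 1962: Wed ✓, 1963: Thu, 1964: Sat, 1965: Sun, 1966: Mon, 1967: Tue, 1968: Thu, 1969: Fri, 1970: Sat
Wednesdays: 1956, 1962.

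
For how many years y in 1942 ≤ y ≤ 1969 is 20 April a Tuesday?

Day of week of April 20 in each year:
1942: Mon, 1943: Tue ✓, 1944: Thu, 1945: Fri, 1946: Sat, 1947: Sun, 1948: Tue ✓, 1949: Wed, 1950: Thu, 1951: Fri, 1952: Sun, 1953: Mon, 1954: Tue ✓, 1955: Wed, 1956: Fri, 1957: Sat, 1958: Sun, 1959: Mon, 1960: Wed, 1961: Thu, 1962: Fri, 1963: Sat, 1964: Mon, 1965: Tue ✓, 1966: Wed, 1967: Thu, 1968: Sat, 1969: Sun
Tuesdays: 1943, 1948, 1954, 1965.

4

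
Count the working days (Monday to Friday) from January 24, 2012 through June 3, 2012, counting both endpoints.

94 weekdays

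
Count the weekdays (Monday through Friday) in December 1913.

1 December 1913 is a Monday.
The range spans 31 days (inclusive of both endpoints).
31 = 7 × 4 + 3, so there are 4 full weeks plus 3 extra days.
Each full week contributes 5 weekdays (Mon–Fri): 4 × 5 = 20.
The 3 extra days are Monday, Tuesday, Wednesday — 3 of them qualify.
Total: 20 + 3 = 23.

23 weekdays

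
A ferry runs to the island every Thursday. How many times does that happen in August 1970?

4

1 August 1970 is a Saturday.
That's 31 days from start to end, counting both.
31 = 7 × 4 + 3, so there are 4 full weeks plus 3 extra days.
Each full week contributes one Thursday: 4 so far.
The 3 extra days are Saturday, Sunday, Monday — none qualify.
Total: 4 + 0 = 4.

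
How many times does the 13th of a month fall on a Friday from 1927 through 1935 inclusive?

Friday-the-13ths by year:
1927: May
1928: Jan, Apr, Jul
1929: Sep, Dec
1930: Jun
1931: Feb, Mar, Nov
1932: May
1933: Jan, Oct
1934: Apr, Jul
1935: Sep, Dec

17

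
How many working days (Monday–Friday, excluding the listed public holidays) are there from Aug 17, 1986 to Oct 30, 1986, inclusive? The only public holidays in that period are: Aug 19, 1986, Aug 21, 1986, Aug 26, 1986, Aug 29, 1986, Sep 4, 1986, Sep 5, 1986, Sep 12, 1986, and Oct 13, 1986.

46 working days

Aug 17, 1986 is a Sunday.
The range spans 75 days (inclusive of both endpoints).
75 = 7 × 10 + 5, so there are 10 full weeks plus 5 extra days.
Each full week contributes 5 weekdays (Mon–Fri): 10 × 5 = 50.
The 5 extra days are Sunday, Monday, Tuesday, Wednesday, Thursday — 4 of them qualify.
Total: 50 + 4 = 54.
Holidays: Aug 19, 1986 (Tue); Aug 21, 1986 (Thu); Aug 26, 1986 (Tue); Aug 29, 1986 (Fri); Sep 4, 1986 (Thu); Sep 5, 1986 (Fri); Sep 12, 1986 (Fri); Oct 13, 1986 (Mon).
All 8 holidays fall on weekdays, so subtract 8.
Business days: 54 − 8 = 46.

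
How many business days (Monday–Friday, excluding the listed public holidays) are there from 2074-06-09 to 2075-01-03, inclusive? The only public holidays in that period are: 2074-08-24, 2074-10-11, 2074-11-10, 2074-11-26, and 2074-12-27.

2074-06-09 is a Saturday.
That's 209 days from start to end, counting both.
209 = 7 × 29 + 6, so there are 29 full weeks plus 6 extra days.
Each full week contributes 5 weekdays (Mon–Fri): 29 × 5 = 145.
The 6 extra days are Saturday, Sunday, Monday, Tuesday, Wednesday, Thursday — 4 of them qualify.
Total: 145 + 4 = 149.
Holidays: 2074-08-24 (Fri); 2074-10-11 (Thu); 2074-11-10 (Sat); 2074-11-26 (Mon); 2074-12-27 (Thu).
4 of the 5 holidays fall on weekdays; the rest are weekends and were already excluded.
Business days: 149 − 4 = 145.

145 business days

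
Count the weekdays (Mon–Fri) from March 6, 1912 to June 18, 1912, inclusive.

March 6, 1912 is a Wednesday.
That's 105 days from start to end, counting both.
105 = 7 × 15, so the span is exactly 15 full weeks.
Each full week contributes 5 weekdays (Mon–Fri): 15 × 5 = 75.
Total: 75.

75 weekdays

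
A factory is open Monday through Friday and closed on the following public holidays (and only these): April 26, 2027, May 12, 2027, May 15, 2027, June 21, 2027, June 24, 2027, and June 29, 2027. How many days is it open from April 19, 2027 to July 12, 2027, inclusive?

April 19, 2027 is a Monday.
The range spans 85 days (inclusive of both endpoints).
85 = 7 × 12 + 1, so there are 12 full weeks plus 1 extra day.
Each full week contributes 5 weekdays (Mon–Fri): 12 × 5 = 60.
The 1 extra day is Mon — 1 of them qualifies.
Total: 60 + 1 = 61.
Holidays: April 26, 2027 (Mon); May 12, 2027 (Wed); May 15, 2027 (Sat); June 21, 2027 (Mon); June 24, 2027 (Thu); June 29, 2027 (Tue).
5 of the 6 holidays fall on weekdays; the rest are weekends and were already excluded.
Business days: 61 − 5 = 56.

56 working days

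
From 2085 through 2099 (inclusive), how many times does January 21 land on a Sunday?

2

Day of week of January 21 in each year:
2085: Sun ✓, 2086: Mon, 2087: Tue, 2088: Wed, 2089: Fri, 2090: Sat, 2091: Sun ✓, 2092: Mon, 2093: Wed, 2094: Thu, 2095: Fri, 2096: Sat, 2097: Mon, 2098: Tue, 2099: Wed
Sundays: 2085, 2091.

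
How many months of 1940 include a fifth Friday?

4

A month has five Fridays exactly when Friday falls within its first (length − 28) days.
Jan: 31 days, starts Mon → 5 of Mon, Tue, Wed
Feb: 29 days, starts Thu → 5 of Thu
Mar: 31 days, starts Fri → 5 of Fri, Sat, Sun ✓
Apr: 30 days, starts Mon → 5 of Mon, Tue
May: 31 days, starts Wed → 5 of Wed, Thu, Fri ✓
Jun: 30 days, starts Sat → 5 of Sat, Sun
Jul: 31 days, starts Mon → 5 of Mon, Tue, Wed
Aug: 31 days, starts Thu → 5 of Thu, Fri, Sat ✓
Sep: 30 days, starts Sun → 5 of Sun, Mon
Oct: 31 days, starts Tue → 5 of Tue, Wed, Thu
Nov: 30 days, starts Fri → 5 of Fri, Sat ✓
Dec: 31 days, starts Sun → 5 of Sun, Mon, Tue
Months with five Fridays: Mar, May, Aug, Nov.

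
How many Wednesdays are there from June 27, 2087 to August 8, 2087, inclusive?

June 27, 2087 is a Friday.
That's 43 days from start to end, counting both.
43 = 7 × 6 + 1, so there are 6 full weeks plus 1 extra day.
Each full week contributes one Wednesday: 6 so far.
The 1 extra day is Fri — none qualify.
Total: 6 + 0 = 6.

6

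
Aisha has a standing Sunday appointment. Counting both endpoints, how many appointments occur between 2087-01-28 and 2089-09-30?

2087-01-28 is a Tuesday.
The range spans 977 days (inclusive of both endpoints).
977 = 7 × 139 + 4, so there are 139 full weeks plus 4 extra days.
Each full week contributes one Sunday: 139 so far.
The 4 extra days are Tue, Wed, Thu, Fri — none qualify.
Total: 139 + 0 = 139.

139 Sundays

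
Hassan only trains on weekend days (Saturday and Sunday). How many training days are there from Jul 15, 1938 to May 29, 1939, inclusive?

Jul 15, 1938 is a Friday.
That's 319 days from start to end, counting both.
319 = 7 × 45 + 4, so there are 45 full weeks plus 4 extra days.
Each full week contributes 2 weekend days (Sat, Sun): 45 × 2 = 90.
The 4 extra days are Friday, Saturday, Sunday, Monday — 2 of them qualify.
Total: 90 + 2 = 92.

92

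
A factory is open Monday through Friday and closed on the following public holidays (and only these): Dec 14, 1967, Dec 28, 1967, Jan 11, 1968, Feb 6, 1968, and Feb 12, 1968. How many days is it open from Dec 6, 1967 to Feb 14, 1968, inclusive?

46 business days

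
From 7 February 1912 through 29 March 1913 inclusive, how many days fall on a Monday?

7 February 1912 is a Wednesday.
The range spans 417 days (inclusive of both endpoints).
417 = 7 × 59 + 4, so there are 59 full weeks plus 4 extra days.
Each full week contributes one Monday: 59 so far.
The 4 extra days are Wednesday, Thursday, Friday, Saturday — none qualify.
Total: 59 + 0 = 59.

59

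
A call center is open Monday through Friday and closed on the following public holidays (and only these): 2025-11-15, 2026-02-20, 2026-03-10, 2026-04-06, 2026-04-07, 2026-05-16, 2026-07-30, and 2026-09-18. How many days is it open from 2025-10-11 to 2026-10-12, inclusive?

2025-10-11 is a Saturday.
The range spans 367 days (inclusive of both endpoints).
367 = 7 × 52 + 3, so there are 52 full weeks plus 3 extra days.
Each full week contributes 5 weekdays (Mon–Fri): 52 × 5 = 260.
The 3 extra days are Saturday, Sunday, Monday — 1 of them qualifies.
Total: 260 + 1 = 261.
Holidays: 2025-11-15 (Sat); 2026-02-20 (Fri); 2026-03-10 (Tue); 2026-04-06 (Mon); 2026-04-07 (Tue); 2026-05-16 (Sat); 2026-07-30 (Thu); 2026-09-18 (Fri).
6 of the 8 holidays fall on weekdays; the rest are weekends and were already excluded.
Business days: 261 − 6 = 255.

255 working days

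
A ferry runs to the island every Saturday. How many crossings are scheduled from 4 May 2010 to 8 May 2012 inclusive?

105 Saturdays

4 May 2010 is a Tuesday.
From 4 May 2010 to 8 May 2012 is 736 days inclusive.
736 = 7 × 105 + 1, so there are 105 full weeks plus 1 extra day.
Each full week contributes one Saturday: 105 so far.
The 1 extra day is Tuesday — none qualify.
Total: 105 + 0 = 105.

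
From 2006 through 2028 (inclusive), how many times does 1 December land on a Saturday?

Day of week of December 1 in each year:
2006: Fri, 2007: Sat ✓, 2008: Mon, 2009: Tue, 2010: Wed, 2011: Thu, 2012: Sat ✓, 2013: Sun, 2014: Mon, 2015: Tue, 2016: Thu, 2017: Fri, 2018: Sat ✓, 2019: Sun, 2020: Tue, 2021: Wed, 2022: Thu, 2023: Fri, 2024: Sun, 2025: Mon, 2026: Tue, 2027: Wed, 2028: Fri
Saturdays: 2007, 2012, 2018.

3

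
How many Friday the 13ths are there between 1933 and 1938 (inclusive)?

Friday-the-13ths by year:
1933: Jan, Oct
1934: Apr, Jul
1935: Sep, Dec
1936: Mar, Nov
1937: Aug
1938: May

10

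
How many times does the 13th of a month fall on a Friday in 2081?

1

The 13th falls on a Friday when the month's 13th has weekday Fri.
Jan 13 is Mon; Feb 13 is Thu; Mar 13 is Thu; Apr 13 is Sun; May 13 is Tue; Jun 13 is Fri ✓; Jul 13 is Sun; Aug 13 is Wed; Sep 13 is Sat; Oct 13 is Mon; Nov 13 is Thu; Dec 13 is Sat.
Friday the 13ths: Jun.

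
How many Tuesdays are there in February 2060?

2060-02-01 is a Sunday.
That's 29 days from start to end, counting both.
29 = 7 × 4 + 1, so there are 4 full weeks plus 1 extra day.
Each full week contributes one Tuesday: 4 so far.
The 1 extra day is Sunday — none qualify.
Total: 4 + 0 = 4.

4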